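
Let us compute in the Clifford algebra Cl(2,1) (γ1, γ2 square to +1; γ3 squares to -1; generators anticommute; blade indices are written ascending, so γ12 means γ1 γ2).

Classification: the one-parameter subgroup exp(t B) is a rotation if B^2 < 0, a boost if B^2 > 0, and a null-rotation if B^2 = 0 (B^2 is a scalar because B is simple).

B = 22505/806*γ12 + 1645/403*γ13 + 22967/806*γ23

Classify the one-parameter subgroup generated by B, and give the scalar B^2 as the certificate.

B^2 term by term: the squares give (22505/806)^2*(γ12)^2 + (1645/403)^2*(γ13)^2 + (22967/806)^2*(γ23)^2 = 506475025/649636*(-1) + 2706025/162409*(+1) + 527483089/649636*(+1) = 49 (each basis 2-blade squares to minus the product of its generators' squares); cross terms between blades sharing an index anticommute and cancel. So B^2 = 49.
Answer: boost, certificate B^2 = 49. Check the certificate: B^2 = 49, and that sign is decisive whatever form B takes.


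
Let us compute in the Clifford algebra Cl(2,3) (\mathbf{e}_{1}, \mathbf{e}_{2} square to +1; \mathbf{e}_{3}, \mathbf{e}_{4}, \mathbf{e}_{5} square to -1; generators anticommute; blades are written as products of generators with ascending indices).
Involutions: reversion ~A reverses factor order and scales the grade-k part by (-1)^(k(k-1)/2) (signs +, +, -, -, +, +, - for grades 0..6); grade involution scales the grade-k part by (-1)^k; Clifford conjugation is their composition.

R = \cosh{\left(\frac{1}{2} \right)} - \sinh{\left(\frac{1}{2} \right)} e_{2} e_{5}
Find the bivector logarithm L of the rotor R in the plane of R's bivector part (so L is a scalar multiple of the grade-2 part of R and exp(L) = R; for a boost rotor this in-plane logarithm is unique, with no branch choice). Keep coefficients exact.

The scalar part of R is \cosh{\left(\frac{1}{2} \right)}, giving the rapidity magnitude (cosh is even); the bivector part supplies orientation, its quotient by sinh of the rapidity is the plane, and L = rapidity * plane — unique in that plane, since flipping both signs leaves L unchanged.
Concretely: cosh(rapidity) = \cosh{\left(\frac{1}{2} \right)} gives rapidity = ±\frac{1}{2}, and since rapidity/sinh(rapidity) is even the sign is immaterial: L = (rapidity/sinh(rapidity)) * <R>_2 = (\frac{1}{2 \sinh{\left(\frac{1}{2} \right)}}) * <R>_2.
Answer: - \frac{1}{2} e_{2} e_{5}


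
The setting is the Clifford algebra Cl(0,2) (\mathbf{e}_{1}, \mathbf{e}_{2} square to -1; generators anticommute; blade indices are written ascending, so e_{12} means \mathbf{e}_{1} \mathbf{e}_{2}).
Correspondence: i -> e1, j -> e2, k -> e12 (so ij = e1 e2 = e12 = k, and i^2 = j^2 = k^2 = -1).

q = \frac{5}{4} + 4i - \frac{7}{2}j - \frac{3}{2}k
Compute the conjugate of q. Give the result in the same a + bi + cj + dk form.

In blades: q = \frac{5}{4} + 4 e_{1} - \frac{7}{2} e_{2} - \frac{3}{2} e_{12}.
Conjugation here is Clifford conjugation: the scalar is fixed and the grade-1 and grade-2 blades all flip sign, giving \frac{5}{4} - 4 e_{1} + \frac{7}{2} e_{2} + \frac{3}{2} e_{12}; translating back:
Answer: \frac{5}{4} - 4i + \frac{7}{2}j + \frac{3}{2}k


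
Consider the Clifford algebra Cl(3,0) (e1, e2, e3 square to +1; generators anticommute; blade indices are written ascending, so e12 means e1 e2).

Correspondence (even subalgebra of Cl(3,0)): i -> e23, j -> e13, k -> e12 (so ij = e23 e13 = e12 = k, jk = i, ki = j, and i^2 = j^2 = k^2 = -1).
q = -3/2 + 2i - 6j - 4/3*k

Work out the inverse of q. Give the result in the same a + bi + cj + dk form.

In blades: q = -3/2 - 4/3*e12 - 6*e13 + 2*e23.
With qbar = -3/2 + 4/3*e12 + 6*e13 - 2*e23 (scalar fixed, mapped units negated), q qbar = 1585/36 (the sum of squared coefficients), so q^-1 = qbar / (1585/36) = -54/1585 + 48/1585*e12 + 216/1585*e13 - 72/1585*e23; translating back:
Answer: -54/1585 - 72/1585*i + 216/1585*j + 48/1585*k


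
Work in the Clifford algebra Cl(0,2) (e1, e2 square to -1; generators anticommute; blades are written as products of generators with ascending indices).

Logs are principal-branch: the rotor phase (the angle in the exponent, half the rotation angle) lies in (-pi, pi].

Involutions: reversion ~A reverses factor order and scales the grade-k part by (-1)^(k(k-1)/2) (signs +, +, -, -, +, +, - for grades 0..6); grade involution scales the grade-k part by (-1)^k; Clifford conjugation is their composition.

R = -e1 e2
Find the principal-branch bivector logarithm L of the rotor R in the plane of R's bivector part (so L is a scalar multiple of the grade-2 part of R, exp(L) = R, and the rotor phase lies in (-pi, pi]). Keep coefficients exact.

The scalar part of R is 0, so the principal-branch rotor phase is pinned; divide the bivector part by its sine to get the unit plane — L is the phase times that plane.
Concretely: cos(phase) = 0 gives phase = ±pi/2, and since phase/sin(phase) is even the sign is immaterial: L = (phase/sin(phase)) * <R>_2 = (pi/2) * <R>_2.
Answer: -pi/2*e1 e2


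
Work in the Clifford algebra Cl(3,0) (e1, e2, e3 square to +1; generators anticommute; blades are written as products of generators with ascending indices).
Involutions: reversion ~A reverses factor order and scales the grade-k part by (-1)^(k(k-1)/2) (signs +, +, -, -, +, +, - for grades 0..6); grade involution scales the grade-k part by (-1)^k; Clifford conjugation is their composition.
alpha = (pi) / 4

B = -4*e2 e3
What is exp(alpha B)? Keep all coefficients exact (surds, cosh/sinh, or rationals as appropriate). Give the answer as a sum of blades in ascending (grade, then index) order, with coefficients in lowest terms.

B^2 = (-4)^2*(e2 e3)^2 = 16*(-1) = -16 (a basis 2-blade squares to minus the product of its generators' squares).
B^2 = -16 — the negative square puts this in the circular regime; l = 4, alpha*l = pi, so exp(alpha B) = cos(pi) + (sin(pi)/4)*B = -1 + (0)*B.
Answer: -1


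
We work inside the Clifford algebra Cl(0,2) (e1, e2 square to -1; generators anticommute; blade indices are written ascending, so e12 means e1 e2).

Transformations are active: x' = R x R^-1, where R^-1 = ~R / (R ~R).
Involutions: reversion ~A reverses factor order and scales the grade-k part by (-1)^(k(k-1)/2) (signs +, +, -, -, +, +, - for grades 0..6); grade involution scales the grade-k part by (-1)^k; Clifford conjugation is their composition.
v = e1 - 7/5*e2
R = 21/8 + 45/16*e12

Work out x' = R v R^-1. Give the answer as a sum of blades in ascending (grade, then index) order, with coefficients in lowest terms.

~R = 21/8 - 45/16*e12, and R ~R = 3789/256, so R^-1 = ~R / (3789/256).
R v = 105/16*e1 - 69/80*e2
Answer: 559/421*e1 + 2303/2105*e2


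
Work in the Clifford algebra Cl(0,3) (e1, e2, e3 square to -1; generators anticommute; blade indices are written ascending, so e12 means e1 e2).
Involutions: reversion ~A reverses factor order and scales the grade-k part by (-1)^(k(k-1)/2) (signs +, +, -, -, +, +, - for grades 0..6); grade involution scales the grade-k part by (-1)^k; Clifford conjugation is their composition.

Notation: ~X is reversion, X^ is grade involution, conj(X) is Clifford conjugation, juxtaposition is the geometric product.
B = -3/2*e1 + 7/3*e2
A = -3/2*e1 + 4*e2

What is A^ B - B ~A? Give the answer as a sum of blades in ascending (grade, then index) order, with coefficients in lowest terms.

first term: 139/12 - 5/2*e12
second term: -139/12 - 5/2*e12
Answer: 139/6


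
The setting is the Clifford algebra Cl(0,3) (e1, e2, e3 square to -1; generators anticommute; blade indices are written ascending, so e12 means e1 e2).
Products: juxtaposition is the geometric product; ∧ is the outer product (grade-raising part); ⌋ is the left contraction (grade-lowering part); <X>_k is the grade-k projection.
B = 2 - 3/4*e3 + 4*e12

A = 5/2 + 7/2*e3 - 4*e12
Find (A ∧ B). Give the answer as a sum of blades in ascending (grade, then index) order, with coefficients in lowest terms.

step 1: 5 + 41/8*e3 + 2*e12 + 17*e123
Answer: 5 + 41/8*e3 + 2*e12 + 17*e123


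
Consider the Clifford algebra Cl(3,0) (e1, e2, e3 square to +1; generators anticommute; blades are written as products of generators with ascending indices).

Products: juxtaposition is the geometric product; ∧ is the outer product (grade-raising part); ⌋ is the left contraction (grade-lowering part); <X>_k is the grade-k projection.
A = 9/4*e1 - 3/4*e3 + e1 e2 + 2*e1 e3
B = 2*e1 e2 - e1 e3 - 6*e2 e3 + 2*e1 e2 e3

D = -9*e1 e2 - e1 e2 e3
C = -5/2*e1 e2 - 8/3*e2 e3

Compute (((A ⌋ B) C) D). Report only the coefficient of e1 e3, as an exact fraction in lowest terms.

step 1: -3/4*e1 + 4*e2 - 17/4*e3 - 3/2*e1 e2 + 9/2*e2 e3
step 2: 33/4 + 10*e1 - 227/24*e2 - 32/3*e3 + 61/4*e1 e3 + 101/8*e1 e2 e3
step 3: 101/8 - 681/8*e1 - 421/4*e2 + 909/8*e3 - 763/12*e1 e2 - 227/24*e1 e3 - 589/4*e2 e3 + 351/4*e1 e2 e3
Answer: -227/24


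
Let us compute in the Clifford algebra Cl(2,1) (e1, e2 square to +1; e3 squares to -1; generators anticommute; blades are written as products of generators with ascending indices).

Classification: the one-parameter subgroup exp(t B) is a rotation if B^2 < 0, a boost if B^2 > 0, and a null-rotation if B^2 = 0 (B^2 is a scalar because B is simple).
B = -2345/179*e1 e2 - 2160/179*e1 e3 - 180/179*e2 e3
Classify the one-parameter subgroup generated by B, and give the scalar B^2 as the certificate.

B^2 term by term: the squares give (-2345/179)^2*(e1 e2)^2 + (-2160/179)^2*(e1 e3)^2 + (-180/179)^2*(e2 e3)^2 = 5499025/32041*(-1) + 4665600/32041*(+1) + 32400/32041*(+1) = -25 (each basis 2-blade squares to minus the product of its generators' squares); cross terms between blades sharing an index anticommute and cancel. So B^2 = -25.
Answer: rotation, certificate B^2 = -25. The class reads off the invariant scalar -25 directly.


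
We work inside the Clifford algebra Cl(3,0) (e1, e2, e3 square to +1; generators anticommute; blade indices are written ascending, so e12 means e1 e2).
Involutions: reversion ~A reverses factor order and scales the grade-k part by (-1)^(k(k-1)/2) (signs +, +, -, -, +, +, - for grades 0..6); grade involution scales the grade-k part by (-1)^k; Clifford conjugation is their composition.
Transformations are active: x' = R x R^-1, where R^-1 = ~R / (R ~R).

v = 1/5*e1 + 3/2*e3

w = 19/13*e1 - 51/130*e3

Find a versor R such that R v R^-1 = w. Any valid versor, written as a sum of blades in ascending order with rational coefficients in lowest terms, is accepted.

Here q(v) = q(w) = 229/100; the classical choice R = v + w = 108/65*e1 + 72/65*e3 then realises v -> w under the sandwich.
Answer: 108/65*e1 + 72/65*e3


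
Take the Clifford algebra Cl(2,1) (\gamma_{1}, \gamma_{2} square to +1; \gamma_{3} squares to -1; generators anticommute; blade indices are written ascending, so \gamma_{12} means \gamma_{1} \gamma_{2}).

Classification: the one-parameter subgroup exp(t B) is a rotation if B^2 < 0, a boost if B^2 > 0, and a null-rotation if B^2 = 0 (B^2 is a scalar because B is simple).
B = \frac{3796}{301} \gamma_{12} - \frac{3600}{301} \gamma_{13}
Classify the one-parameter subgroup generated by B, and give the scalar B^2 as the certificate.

B^2 term by term: the squares give (\frac{3796}{301})^2*(\gamma_{12})^2 + (-\frac{3600}{301})^2*(\gamma_{13})^2 = \frac{14409616}{90601}*(-1) + \frac{12960000}{90601}*(+1) = -16 (each basis 2-blade squares to minus the product of its generators' squares); cross terms between blades sharing an index anticommute and cancel. So B^2 = -16.
Answer: rotation, certificate B^2 = -16. The class reads off the invariant scalar -16 directly.


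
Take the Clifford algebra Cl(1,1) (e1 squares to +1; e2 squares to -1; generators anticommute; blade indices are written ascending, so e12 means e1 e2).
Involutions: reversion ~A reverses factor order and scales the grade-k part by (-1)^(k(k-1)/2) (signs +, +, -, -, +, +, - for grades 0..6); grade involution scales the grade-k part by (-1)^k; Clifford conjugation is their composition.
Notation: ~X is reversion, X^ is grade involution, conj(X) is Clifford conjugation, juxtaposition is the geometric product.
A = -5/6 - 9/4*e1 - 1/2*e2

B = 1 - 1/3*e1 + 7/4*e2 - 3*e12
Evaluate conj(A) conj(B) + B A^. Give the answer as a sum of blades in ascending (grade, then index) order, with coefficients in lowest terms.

first term: 19/24 + 125/36*e1 + 209/24*e2 - 317/48*e12
second term: -59/24 + 145/36*e1 + 139/24*e2 - 77/48*e12
Answer: -5/3 + 15/2*e1 + 29/2*e2 - 197/24*e12


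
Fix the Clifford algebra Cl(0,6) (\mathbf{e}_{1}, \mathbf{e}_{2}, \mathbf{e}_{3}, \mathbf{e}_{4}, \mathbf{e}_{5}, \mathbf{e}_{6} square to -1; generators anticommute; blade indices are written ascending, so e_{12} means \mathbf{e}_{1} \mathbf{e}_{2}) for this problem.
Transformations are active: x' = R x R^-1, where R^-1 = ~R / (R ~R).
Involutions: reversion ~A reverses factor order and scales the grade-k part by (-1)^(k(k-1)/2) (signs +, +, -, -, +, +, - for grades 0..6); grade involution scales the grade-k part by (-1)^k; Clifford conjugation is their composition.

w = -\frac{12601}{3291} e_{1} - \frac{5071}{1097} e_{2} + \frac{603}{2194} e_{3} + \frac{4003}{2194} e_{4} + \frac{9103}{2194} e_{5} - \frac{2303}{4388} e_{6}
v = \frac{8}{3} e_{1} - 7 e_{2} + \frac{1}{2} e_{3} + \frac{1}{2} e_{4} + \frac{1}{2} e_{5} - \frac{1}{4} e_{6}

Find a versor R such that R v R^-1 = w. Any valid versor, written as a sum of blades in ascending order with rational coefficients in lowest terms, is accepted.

Why this works: both vectors square to -\frac{8197}{144}, so q(v) = q(w) and R = v + w = -\frac{1275}{1097} e_{1} - \frac{12750}{1097} e_{2} + \frac{850}{1097} e_{3} + \frac{2550}{1097} e_{4} + \frac{5100}{1097} e_{5} - \frac{850}{1097} e_{6} carries v to w — its own direction survives, the complement (v - w)/2 flips.
Answer: -\frac{1275}{1097} e_{1} - \frac{12750}{1097} e_{2} + \frac{850}{1097} e_{3} + \frac{2550}{1097} e_{4} + \frac{5100}{1097} e_{5} - \frac{850}{1097} e_{6}


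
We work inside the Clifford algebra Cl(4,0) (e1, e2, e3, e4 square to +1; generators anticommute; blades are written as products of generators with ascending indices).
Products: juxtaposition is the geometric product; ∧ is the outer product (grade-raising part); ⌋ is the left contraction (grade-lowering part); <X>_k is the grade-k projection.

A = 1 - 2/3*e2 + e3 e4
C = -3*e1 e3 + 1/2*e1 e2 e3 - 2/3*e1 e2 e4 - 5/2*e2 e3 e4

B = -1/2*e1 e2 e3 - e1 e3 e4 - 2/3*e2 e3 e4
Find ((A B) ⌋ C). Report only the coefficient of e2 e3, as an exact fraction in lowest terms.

step 1: e1 + 2/3*e2 - 1/3*e1 e3 + 4/9*e3 e4 - 1/2*e1 e2 e3 + 1/2*e1 e2 e4 - e1 e3 e4 - 2/3*e2 e3 e4 - 2/3*e1 e2 e3 e4
step 2: -25/12 + 17/18*e2 - 3*e3 - 1/3*e1 e3 + 4/9*e1 e4 + 1/2*e2 e3 - 2/3*e2 e4 - 5/3*e3 e4
Answer: 1/2


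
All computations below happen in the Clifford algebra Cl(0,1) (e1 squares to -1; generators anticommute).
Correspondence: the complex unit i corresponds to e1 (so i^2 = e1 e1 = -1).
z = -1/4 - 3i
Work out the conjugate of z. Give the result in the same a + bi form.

In blades: z = -1/4 - 3*e1.
Conjugation here is Clifford conjugation: the scalar is fixed and the grade-1 and grade-2 blades all flip sign, giving -1/4 + 3*e1; translating back:
Answer: -1/4 + 3i


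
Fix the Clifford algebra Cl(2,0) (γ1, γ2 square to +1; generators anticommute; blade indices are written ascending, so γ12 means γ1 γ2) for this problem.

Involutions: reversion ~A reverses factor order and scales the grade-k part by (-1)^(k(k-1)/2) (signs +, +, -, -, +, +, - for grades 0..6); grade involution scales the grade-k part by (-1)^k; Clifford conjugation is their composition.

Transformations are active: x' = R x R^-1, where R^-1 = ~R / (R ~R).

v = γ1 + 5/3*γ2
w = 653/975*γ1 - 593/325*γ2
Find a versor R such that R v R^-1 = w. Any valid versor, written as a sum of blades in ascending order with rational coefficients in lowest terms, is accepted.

A norm check does it: q(v) = q(w) = 34/9, hence R = v + w = 1628/975*γ1 - 154/975*γ2 realises the map — parallel part kept, (v - w)/2 negated, v carried to w.
Answer: 1628/975*γ1 - 154/975*γ2


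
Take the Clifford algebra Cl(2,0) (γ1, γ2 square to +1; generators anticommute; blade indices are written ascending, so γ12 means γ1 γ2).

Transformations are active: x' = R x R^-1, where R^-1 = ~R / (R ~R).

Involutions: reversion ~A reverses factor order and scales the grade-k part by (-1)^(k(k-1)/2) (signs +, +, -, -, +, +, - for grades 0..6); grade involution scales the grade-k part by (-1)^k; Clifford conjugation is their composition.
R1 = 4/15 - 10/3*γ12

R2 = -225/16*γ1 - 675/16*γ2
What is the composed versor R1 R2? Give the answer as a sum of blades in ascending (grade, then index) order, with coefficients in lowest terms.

Distribute over the terms of R1 (each basis-blade product reordered to ascending indices, repeated generators contracted through their squares):
(4/15) R2 = -15/4*γ1 - 45/4*γ2
(-10/3*γ12) R2 = 1125/8*γ1 - 375/8*γ2
Summing the partial products and collecting blades:
Answer: 1095/8*γ1 - 465/8*γ2


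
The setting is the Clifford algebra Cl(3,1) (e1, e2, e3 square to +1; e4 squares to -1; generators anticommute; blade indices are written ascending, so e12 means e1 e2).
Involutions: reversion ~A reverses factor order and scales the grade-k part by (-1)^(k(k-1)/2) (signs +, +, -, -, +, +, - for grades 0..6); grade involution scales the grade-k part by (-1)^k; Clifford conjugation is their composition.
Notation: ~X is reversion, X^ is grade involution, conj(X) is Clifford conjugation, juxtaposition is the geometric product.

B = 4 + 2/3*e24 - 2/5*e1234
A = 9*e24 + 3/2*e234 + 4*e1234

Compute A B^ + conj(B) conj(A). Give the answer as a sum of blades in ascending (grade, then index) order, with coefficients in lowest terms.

first term: 38/5 + 3/5*e1 - e3 + 14/15*e13 + 36*e24 + 6*e234 + 16*e1234
second term: 38/5 - 3/5*e1 + e3 - 14/15*e13 - 36*e24 + 6*e234 + 16*e1234
Answer: 76/5 + 12*e234 + 32*e1234


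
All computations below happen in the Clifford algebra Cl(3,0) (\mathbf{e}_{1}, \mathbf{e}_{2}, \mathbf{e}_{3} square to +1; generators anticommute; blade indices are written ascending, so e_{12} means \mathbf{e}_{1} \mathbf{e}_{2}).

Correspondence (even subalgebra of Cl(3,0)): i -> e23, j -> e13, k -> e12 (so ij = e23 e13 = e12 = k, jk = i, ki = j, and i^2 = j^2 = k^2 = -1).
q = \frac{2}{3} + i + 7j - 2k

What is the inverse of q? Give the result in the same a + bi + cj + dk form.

In blades: q = \frac{2}{3} - 2 e_{12} + 7 e_{13} + e_{23}.
With qbar = \frac{2}{3} + 2 e_{12} - 7 e_{13} - e_{23} (scalar fixed, mapped units negated), q qbar = \frac{490}{9} (the sum of squared coefficients), so q^-1 = qbar / (\frac{490}{9}) = \frac{3}{245} + \frac{9}{245} e_{12} - \frac{9}{70} e_{13} - \frac{9}{490} e_{23}; translating back:
Answer: \frac{3}{245} - \frac{9}{490}i - \frac{9}{70}j + \frac{9}{245}k


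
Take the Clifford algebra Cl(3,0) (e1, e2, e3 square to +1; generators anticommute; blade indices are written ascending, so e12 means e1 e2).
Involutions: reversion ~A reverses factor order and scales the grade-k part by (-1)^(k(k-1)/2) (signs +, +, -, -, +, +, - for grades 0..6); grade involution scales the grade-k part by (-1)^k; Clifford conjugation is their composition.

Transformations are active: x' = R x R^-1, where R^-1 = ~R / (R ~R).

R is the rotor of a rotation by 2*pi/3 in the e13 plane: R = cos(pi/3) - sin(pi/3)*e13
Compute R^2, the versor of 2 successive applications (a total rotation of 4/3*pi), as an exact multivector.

Rotor phase runs at HALF the rotation angle; powers of one rotor simply add phase, so after 2 steps in e13 the phase is 2*pi/3 = 2*pi/3 and R^2 = cos(2*pi/3) - sin(2*pi/3)*e13.
cos(2*pi/3) = -1/2 and sin(2*pi/3) = sqrt(3)/2, so R^2 = -1/2 - sqrt(3)/2*e13. The net rotation is 4/3*pi; the rotor keeps the half-angle phase exactly.
Answer: -1/2 - sqrt(3)/2*e13


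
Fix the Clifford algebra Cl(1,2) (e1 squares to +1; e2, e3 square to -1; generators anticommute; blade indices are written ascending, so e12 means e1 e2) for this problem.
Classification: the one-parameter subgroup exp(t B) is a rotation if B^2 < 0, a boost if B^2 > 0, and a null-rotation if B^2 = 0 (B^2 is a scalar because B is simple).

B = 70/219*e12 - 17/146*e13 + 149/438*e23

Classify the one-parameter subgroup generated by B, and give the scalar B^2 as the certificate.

B^2 term by term: the squares give (70/219)^2*(e12)^2 + (-17/146)^2*(e13)^2 + (149/438)^2*(e23)^2 = 4900/47961*(+1) + 289/21316*(+1) + 22201/191844*(-1) = 0 (each basis 2-blade squares to minus the product of its generators' squares); cross terms between blades sharing an index anticommute and cancel. So B^2 = 0.
Answer: null-rotation, certificate B^2 = 0. One invariant decides it: the square 0 survives every conjugation, and its sign is exactly the classification.


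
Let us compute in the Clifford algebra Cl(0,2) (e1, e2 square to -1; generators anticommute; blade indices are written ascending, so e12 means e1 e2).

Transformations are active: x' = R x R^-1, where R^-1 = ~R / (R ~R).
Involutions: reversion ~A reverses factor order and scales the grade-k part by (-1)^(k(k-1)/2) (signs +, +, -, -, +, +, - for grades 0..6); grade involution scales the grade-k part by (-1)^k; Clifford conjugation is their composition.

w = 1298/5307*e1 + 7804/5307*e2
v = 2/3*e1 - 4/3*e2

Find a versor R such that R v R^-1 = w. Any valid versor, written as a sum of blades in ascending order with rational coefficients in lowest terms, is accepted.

Equal squares first: v^2 = w^2 = -20/9. Then v + w = 1612/1769*e1 + 728/5307*e2 is a versor taking v to w, provided it is invertible.
Answer: 1612/1769*e1 + 728/5307*e2


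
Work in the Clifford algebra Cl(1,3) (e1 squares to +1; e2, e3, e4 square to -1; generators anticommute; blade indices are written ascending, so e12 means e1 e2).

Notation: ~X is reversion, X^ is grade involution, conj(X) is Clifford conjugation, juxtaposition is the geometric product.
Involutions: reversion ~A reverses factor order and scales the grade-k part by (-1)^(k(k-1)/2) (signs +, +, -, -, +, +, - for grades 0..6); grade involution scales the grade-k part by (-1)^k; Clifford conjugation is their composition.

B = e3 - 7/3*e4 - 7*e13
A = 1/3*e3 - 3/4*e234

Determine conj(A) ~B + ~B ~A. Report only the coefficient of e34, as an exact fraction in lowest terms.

first term: 1/3 - 7/3*e1 - 7/4*e23 - 3/4*e24 + 7/9*e34 + 21/4*e124
second term: -1/3 - 7/3*e1 + 7/4*e23 + 3/4*e24 + 7/9*e34 + 21/4*e124
Answer: 14/9


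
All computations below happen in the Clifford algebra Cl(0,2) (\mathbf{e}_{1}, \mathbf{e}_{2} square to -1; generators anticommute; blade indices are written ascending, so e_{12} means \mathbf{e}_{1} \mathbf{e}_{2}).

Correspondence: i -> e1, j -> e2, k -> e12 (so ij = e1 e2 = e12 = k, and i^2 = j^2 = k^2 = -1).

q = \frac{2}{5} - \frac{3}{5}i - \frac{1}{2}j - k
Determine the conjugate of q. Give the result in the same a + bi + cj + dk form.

In blades: q = \frac{2}{5} - \frac{3}{5} e_{1} - \frac{1}{2} e_{2} - e_{12}.
Conjugation here is Clifford conjugation: the scalar is fixed and the grade-1 and grade-2 blades all flip sign, giving \frac{2}{5} + \frac{3}{5} e_{1} + \frac{1}{2} e_{2} + e_{12}; translating back:
Answer: \frac{2}{5} + \frac{3}{5}i + \frac{1}{2}j + k


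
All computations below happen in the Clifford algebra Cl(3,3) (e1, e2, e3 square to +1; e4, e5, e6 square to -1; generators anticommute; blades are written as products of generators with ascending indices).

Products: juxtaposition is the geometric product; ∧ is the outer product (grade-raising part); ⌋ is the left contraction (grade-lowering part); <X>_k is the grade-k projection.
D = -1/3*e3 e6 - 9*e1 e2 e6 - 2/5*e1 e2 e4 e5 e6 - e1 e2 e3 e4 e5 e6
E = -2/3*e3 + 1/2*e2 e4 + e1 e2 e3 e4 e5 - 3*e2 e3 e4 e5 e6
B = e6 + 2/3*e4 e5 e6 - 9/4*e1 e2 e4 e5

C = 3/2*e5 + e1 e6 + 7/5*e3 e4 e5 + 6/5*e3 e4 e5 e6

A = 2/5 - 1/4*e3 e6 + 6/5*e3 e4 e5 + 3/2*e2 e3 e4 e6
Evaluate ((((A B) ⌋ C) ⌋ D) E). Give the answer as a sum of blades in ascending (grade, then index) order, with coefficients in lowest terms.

step 1: 1/4*e3 + 2/5*e6 - 4/5*e3 e6 + 27/10*e1 e2 e3 - 3/2*e2 e3 e4 + e2 e3 e5 + 1/6*e3 e4 e5 + 4/15*e4 e5 e6 - 9/10*e1 e2 e4 e5 - 27/8*e1 e3 e5 e6 + 6/5*e3 e4 e5 e6 + 9/16*e1 e2 e3 e4 e5 e6
step 2: -251/150 + 2/5*e1 - 8/25*e3 - 1/5*e6 - 61/100*e4 e5 + 12/25*e3 e4 e5 + 3/10*e4 e5 e6
step 3: 1/15*e3 + 8/75*e6 - 48/25*e1 e2 - 18/5*e2 e6 + 251/450*e3 e6 + 3/10*e1 e2 e3 + 1912/125*e1 e2 e6 - 61/100*e1 e2 e3 e6 - 2/25*e1 e2 e4 e5 - 4/25*e2 e4 e5 e6 + 1/5*e1 e2 e3 e4 e5 + 371/375*e1 e2 e4 e5 e6 - 2/5*e2 e3 e4 e5 e6 + 251/150*e1 e2 e3 e4 e5 e6
step 4: -47/45 + 251/50*e1 + 2/5*e3 - 1757/1350*e6 - 1/5*e1 e2 - 371/125*e1 e3 - 24/25*e1 e4 - 1/25*e1 e5 - 1/5*e1 e6 - 1033/1125*e3 e6 - 3/10*e4 e5 - 9/5*e4 e6 - 2/25*e5 e6 + 32/25*e1 e2 e3 - 61/150*e1 e2 e6 - 3/20*e1 e3 e4 - 1/10*e1 e3 e5 - 2/25*e1 e3 e6 + 183/100*e1 e4 e5 + 956/125*e1 e4 e6 + 371/750*e1 e5 e6 - 1/30*e2 e3 e4 - 12/5*e2 e3 e6 - 251/150*e2 e4 e5 + 4/75*e2 e4 e6 - 222/25*e3 e4 e5 + 1/5*e3 e5 e6 - 61/100*e4 e5 e6 + 3824/375*e1 e2 e3 e6 - 1/15*e1 e2 e4 e5 + 5736/125*e1 e3 e4 e5 + 61/200*e1 e3 e4 e6 - 251/300*e1 e3 e5 e6 + 9/10*e1 e4 e5 e6 + 8/25*e2 e3 e4 e5 - 251/900*e2 e3 e4 e6 - 1/15*e2 e4 e5 e6 + 1912/125*e3 e4 e5 e6 + 4/75*e1 e2 e3 e4 e5 + 251/450*e1 e2 e4 e5 e6 + 54/25*e1 e3 e4 e5 e6 - 8/75*e2 e3 e4 e5 e6 + 622/1125*e1 e2 e3 e4 e5 e6
Answer: -47/45 + 251/50*e1 + 2/5*e3 - 1757/1350*e6 - 1/5*e1 e2 - 371/125*e1 e3 - 24/25*e1 e4 - 1/25*e1 e5 - 1/5*e1 e6 - 1033/1125*e3 e6 - 3/10*e4 e5 - 9/5*e4 e6 - 2/25*e5 e6 + 32/25*e1 e2 e3 - 61/150*e1 e2 e6 - 3/20*e1 e3 e4 - 1/10*e1 e3 e5 - 2/25*e1 e3 e6 + 183/100*e1 e4 e5 + 956/125*e1 e4 e6 + 371/750*e1 e5 e6 - 1/30*e2 e3 e4 - 12/5*e2 e3 e6 - 251/150*e2 e4 e5 + 4/75*e2 e4 e6 - 222/25*e3 e4 e5 + 1/5*e3 e5 e6 - 61/100*e4 e5 e6 + 3824/375*e1 e2 e3 e6 - 1/15*e1 e2 e4 e5 + 5736/125*e1 e3 e4 e5 + 61/200*e1 e3 e4 e6 - 251/300*e1 e3 e5 e6 + 9/10*e1 e4 e5 e6 + 8/25*e2 e3 e4 e5 - 251/900*e2 e3 e4 e6 - 1/15*e2 e4 e5 e6 + 1912/125*e3 e4 e5 e6 + 4/75*e1 e2 e3 e4 e5 + 251/450*e1 e2 e4 e5 e6 + 54/25*e1 e3 e4 e5 e6 - 8/75*e2 e3 e4 e5 e6 + 622/1125*e1 e2 e3 e4 e5 e6


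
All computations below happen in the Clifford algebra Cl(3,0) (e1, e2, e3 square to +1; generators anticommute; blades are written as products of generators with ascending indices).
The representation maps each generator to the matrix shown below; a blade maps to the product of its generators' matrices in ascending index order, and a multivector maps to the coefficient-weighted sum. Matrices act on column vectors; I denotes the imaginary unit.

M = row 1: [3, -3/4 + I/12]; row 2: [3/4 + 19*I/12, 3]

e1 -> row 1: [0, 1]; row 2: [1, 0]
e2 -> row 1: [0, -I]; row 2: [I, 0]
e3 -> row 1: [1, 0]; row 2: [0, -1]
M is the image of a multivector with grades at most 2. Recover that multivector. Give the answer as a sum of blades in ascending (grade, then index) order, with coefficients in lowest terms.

Method: 1, rho(e1), rho(e2), rho(e3) form a trace-orthogonal basis of the 2x2 complex matrices (tr(X Y) = 2 if X = Y, else 0), so M = m0*1 + m1*rho(e1) + m2*rho(e2) + m3*rho(e3) with m0 = tr(M)/2 = 3, m1 = tr(M rho(e1))/2 = 5*I/6, m2 = tr(M rho(e2))/2 = 3/4 - 3*I/4, m3 = tr(M rho(e3))/2 = 0.
Multiplying table entries, the bivector images are rho(e1 e2) = I*rho(e3), rho(e1 e3) = -I*rho(e2), rho(e2 e3) = I*rho(e1); with real blade coefficients the real parts of m0..m3 are the coefficients of 1, e1, e2, e3 and the imaginary parts give the bivectors (e2 e3: Im m1, e1 e3: -Im m2, e1 e2: Im m3).
Answer: 3 + 3/4*e2 + 3/4*e1 e3 + 5/6*e2 e3


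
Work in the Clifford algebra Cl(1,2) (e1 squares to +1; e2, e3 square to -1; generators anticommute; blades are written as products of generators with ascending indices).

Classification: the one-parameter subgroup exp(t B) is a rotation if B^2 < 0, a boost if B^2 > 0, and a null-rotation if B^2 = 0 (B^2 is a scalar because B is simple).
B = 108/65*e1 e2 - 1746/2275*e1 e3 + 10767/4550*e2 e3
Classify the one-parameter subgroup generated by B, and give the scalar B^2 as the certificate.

B^2 term by term: the squares give (108/65)^2*(e1 e2)^2 + (-1746/2275)^2*(e1 e3)^2 + (10767/4550)^2*(e2 e3)^2 = 11664/4225*(+1) + 3048516/5175625*(+1) + 115928289/20702500*(-1) = -9/4 (each basis 2-blade squares to minus the product of its generators' squares); cross terms between blades sharing an index anticommute and cancel. So B^2 = -9/4.
Answer: rotation, certificate B^2 = -9/4. The scalar -9/4 is the complete invariant here: its sign names the subgroup type.


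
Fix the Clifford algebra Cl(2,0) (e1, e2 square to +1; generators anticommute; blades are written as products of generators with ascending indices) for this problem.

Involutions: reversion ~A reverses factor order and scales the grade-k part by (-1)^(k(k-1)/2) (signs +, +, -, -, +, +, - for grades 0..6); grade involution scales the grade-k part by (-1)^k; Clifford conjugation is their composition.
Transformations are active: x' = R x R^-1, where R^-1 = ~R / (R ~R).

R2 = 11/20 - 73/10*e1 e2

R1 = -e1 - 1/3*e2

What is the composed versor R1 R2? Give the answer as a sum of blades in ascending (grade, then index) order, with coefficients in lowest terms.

Distribute over the terms of R1 (each basis-blade product reordered to ascending indices, repeated generators contracted through their squares):
(-e1) R2 = -11/20*e1 + 73/10*e2
(-1/3*e2) R2 = -73/30*e1 - 11/60*e2
Summing the partial products and collecting blades:
Answer: -179/60*e1 + 427/60*e2


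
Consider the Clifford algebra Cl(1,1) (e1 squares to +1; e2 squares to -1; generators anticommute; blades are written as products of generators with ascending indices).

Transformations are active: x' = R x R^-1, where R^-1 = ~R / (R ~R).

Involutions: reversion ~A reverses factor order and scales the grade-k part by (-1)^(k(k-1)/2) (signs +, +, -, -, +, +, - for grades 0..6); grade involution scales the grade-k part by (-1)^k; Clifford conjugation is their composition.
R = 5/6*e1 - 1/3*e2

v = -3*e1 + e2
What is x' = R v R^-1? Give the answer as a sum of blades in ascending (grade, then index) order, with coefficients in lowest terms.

~R = 5/6*e1 - 1/3*e2, and R ~R = 7/12, so R^-1 = ~R / (7/12).
R v = -13/6 - 1/6*e1 e2
Answer: -67/21*e1 + 31/21*e2


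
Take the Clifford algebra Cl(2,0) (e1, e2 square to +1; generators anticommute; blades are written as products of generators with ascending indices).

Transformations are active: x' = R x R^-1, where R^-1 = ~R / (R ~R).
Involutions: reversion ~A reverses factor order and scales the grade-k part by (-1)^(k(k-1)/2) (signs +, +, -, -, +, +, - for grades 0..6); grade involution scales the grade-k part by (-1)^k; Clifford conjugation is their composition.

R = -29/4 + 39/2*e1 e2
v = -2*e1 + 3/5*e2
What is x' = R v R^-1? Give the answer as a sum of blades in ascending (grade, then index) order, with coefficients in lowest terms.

~R = -29/4 - 39/2*e1 e2, and R ~R = 6925/16, so R^-1 = ~R / (6925/16).
R v = 131/5*e1 + 693/20*e2
Answer: 38858/34625*e1 - 60969/34625*e2


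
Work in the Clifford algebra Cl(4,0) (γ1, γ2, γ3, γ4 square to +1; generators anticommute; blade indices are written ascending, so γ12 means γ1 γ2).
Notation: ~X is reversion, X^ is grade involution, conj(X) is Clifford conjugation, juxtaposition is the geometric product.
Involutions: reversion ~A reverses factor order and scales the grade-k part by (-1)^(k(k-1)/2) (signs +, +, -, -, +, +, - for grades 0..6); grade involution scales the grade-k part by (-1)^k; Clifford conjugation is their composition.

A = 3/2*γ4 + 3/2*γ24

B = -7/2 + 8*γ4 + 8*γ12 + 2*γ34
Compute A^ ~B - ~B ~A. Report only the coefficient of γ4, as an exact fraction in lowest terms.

first term: -12 + 12*γ2 - 3*γ3 + 21/4*γ4 + 12*γ14 + 3*γ23 - 21/4*γ24 + 12*γ124
second term: 12 + 12*γ2 - 3*γ3 - 21/4*γ4 + 12*γ14 + 3*γ23 + 21/4*γ24 - 12*γ124
Answer: 21/2


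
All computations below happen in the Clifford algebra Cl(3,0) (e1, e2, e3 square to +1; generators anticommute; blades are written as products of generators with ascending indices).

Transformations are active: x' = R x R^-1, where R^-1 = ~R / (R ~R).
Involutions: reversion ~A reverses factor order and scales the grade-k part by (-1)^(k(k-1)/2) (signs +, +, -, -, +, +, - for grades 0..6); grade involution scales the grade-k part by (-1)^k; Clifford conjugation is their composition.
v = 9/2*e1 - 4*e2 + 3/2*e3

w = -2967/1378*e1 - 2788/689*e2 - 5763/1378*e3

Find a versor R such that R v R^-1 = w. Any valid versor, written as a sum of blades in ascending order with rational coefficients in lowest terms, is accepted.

A norm check does it: q(v) = q(w) = 77/2, hence R = v + w = 1617/689*e1 - 5544/689*e2 - 1848/689*e3 realises the map — parallel part kept, (v - w)/2 negated, v carried to w.
Answer: 1617/689*e1 - 5544/689*e2 - 1848/689*e3


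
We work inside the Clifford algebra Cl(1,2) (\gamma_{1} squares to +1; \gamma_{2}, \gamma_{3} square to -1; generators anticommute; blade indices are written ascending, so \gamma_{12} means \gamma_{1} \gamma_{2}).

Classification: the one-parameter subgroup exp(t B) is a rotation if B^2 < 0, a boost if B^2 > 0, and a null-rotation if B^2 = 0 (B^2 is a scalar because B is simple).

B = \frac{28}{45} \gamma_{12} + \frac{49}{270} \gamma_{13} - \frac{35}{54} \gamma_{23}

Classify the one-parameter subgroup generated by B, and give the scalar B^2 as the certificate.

B^2 term by term: the squares give (\frac{28}{45})^2*(\gamma_{12})^2 + (\frac{49}{270})^2*(\gamma_{13})^2 + (-\frac{35}{54})^2*(\gamma_{23})^2 = \frac{784}{2025}*(+1) + \frac{2401}{72900}*(+1) + \frac{1225}{2916}*(-1) = 0 (each basis 2-blade squares to minus the product of its generators' squares); cross terms between blades sharing an index anticommute and cancel. So B^2 = 0.
Answer: null-rotation, certificate B^2 = 0. Certificate logic: 0 is a conjugation-invariant scalar, so its sign fixes rotation versus boost versus null-rotation outright.


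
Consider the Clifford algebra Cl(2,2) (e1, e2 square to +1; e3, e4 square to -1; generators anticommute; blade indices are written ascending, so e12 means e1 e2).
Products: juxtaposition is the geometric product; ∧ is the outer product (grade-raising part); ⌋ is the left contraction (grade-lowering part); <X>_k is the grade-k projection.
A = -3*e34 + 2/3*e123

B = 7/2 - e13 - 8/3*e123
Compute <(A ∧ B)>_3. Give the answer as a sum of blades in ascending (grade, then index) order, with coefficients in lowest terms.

step 1: -21/2*e34 + 7/3*e123
step 2: 7/3*e123
Answer: 7/3*e123


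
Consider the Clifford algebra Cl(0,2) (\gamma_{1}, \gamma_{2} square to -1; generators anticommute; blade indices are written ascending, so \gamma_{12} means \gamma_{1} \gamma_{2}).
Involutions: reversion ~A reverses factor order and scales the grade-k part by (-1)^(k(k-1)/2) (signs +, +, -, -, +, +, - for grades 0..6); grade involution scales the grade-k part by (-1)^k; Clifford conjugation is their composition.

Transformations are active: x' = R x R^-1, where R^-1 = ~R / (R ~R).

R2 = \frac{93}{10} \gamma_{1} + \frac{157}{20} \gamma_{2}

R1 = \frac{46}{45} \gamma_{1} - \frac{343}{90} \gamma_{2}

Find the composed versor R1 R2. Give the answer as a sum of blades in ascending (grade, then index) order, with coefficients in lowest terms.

Distribute over the terms of R1 (each basis-blade product reordered to ascending indices, repeated generators contracted through their squares):
(\frac{46}{45} \gamma_{1}) R2 = -\frac{713}{75} + \frac{3611}{450} \gamma_{12}
(-\frac{343}{90} \gamma_{2}) R2 = \frac{53851}{1800} + \frac{10633}{300} \gamma_{12}
Summing the partial products and collecting blades:
Answer: \frac{36739}{1800} + \frac{39121}{900} \gamma_{12}


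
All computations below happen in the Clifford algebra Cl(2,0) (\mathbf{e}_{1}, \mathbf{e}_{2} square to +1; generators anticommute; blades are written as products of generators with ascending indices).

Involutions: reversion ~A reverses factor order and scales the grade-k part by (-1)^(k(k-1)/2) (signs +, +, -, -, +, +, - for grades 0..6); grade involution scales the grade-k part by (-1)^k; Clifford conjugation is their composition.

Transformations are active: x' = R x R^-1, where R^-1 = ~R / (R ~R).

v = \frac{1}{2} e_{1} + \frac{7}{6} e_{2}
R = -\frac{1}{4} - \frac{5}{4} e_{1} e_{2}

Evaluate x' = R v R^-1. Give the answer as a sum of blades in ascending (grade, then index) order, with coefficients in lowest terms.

~R = -\frac{1}{4} + \frac{5}{4} e_{1} e_{2}, and R ~R = \frac{13}{8}, so R^-1 = ~R / (\frac{13}{8}).
R v = -\frac{19}{12} e_{1} + \frac{1}{3} e_{2}
Answer: -\frac{1}{78} e_{1} - \frac{33}{26} e_{2}


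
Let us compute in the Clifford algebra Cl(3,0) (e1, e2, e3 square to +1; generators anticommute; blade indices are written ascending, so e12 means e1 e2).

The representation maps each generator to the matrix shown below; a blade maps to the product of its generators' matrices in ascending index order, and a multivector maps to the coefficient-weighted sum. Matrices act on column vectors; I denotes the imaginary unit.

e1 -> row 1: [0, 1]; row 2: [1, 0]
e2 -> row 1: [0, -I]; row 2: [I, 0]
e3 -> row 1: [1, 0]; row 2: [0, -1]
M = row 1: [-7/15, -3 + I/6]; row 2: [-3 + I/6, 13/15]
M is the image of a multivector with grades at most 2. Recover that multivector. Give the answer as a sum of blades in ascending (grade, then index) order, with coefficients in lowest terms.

Method: 1, rho(e1), rho(e2), rho(e3) form a trace-orthogonal basis of the 2x2 complex matrices (tr(X Y) = 2 if X = Y, else 0), so M = m0*1 + m1*rho(e1) + m2*rho(e2) + m3*rho(e3) with m0 = tr(M)/2 = 1/5, m1 = tr(M rho(e1))/2 = -3 + I/6, m2 = tr(M rho(e2))/2 = 0, m3 = tr(M rho(e3))/2 = -2/3.
Multiplying table entries, the bivector images are rho(e12) = I*rho(e3), rho(e13) = -I*rho(e2), rho(e23) = I*rho(e1); with real blade coefficients the real parts of m0..m3 are the coefficients of 1, e1, e2, e3 and the imaginary parts give the bivectors (e23: Im m1, e13: -Im m2, e12: Im m3).
Answer: 1/5 - 3*e1 - 2/3*e3 + 1/6*e23


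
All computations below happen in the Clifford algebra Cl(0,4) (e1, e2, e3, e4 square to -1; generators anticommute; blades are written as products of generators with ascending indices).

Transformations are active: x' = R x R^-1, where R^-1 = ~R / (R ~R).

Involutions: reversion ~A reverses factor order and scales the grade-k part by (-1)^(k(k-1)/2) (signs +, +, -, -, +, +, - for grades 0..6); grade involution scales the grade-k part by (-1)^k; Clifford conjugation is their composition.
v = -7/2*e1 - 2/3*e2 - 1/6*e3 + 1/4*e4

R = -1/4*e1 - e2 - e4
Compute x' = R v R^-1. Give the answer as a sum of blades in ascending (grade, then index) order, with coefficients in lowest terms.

~R = -1/4*e1 - e2 - e4, and R ~R = -33/16, so R^-1 = ~R / (-33/16).
R v = -31/24 - 10/3*e1 e2 + 1/24*e1 e3 - 57/16*e1 e4 + 1/6*e2 e3 - 11/12*e2 e4 - 1/6*e3 e4
Answer: 631/198*e1 - 58/99*e2 + 1/6*e3 - 595/396*e4


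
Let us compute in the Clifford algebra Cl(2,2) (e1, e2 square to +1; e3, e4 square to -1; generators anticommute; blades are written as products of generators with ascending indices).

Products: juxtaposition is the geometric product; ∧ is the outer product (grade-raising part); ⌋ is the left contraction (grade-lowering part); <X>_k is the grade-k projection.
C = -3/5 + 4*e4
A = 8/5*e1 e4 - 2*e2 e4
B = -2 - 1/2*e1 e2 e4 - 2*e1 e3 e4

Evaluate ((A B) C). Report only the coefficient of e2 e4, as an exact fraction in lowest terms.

step 1: e1 + 4/5*e2 + 16/5*e3 - 16/5*e1 e4 + 4*e2 e4 + 4*e1 e2 e3
step 2: 61/5*e1 - 412/25*e2 - 48/25*e3 + 148/25*e1 e4 + 4/5*e2 e4 + 64/5*e3 e4 - 12/5*e1 e2 e3 + 16*e1 e2 e3 e4
Answer: 4/5


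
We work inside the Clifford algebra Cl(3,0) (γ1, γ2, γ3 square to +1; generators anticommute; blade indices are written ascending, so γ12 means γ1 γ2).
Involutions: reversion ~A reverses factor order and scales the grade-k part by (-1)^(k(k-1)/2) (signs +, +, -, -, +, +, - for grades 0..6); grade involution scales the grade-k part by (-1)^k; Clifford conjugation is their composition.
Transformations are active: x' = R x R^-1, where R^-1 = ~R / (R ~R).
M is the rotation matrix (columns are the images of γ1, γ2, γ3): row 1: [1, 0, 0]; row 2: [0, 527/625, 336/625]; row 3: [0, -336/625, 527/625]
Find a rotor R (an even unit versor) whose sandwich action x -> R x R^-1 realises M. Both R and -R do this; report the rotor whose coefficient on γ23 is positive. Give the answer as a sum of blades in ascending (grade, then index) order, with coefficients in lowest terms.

Method: write R = a + b12*γ12 + b13*γ13 + b23*γ23 with a^2 + b12^2 + b13^2 + b23^2 = 1 (so R^-1 = ~R). Expanding the columns R e_j ~R gives tr M = 4a^2 - 1 and, from the antisymmetric part, M21 - M12 = -4a*b12, M13 - M31 = 4a*b13, M32 - M23 = -4a*b23.
Here tr M = 1679/625, so a^2 = (1 + tr M)/4 = 576/625 and a = ±24/25. Taking a = 24/25: M21 - M12 = 0, M13 - M31 = 0, M32 - M23 = -672/625, giving b12 = 0, b13 = 0, b23 = 7/25, i.e. R = 24/25 + 7/25*γ23.
Its γ23 coefficient is already positive.
Answer: 24/25 + 7/25*γ23. Uniqueness: Spin(3) -> SO(3) maps R and -R to the same rotation of trace 1679/625; fixing the sign of the γ23 coefficient removes the ambiguity.
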